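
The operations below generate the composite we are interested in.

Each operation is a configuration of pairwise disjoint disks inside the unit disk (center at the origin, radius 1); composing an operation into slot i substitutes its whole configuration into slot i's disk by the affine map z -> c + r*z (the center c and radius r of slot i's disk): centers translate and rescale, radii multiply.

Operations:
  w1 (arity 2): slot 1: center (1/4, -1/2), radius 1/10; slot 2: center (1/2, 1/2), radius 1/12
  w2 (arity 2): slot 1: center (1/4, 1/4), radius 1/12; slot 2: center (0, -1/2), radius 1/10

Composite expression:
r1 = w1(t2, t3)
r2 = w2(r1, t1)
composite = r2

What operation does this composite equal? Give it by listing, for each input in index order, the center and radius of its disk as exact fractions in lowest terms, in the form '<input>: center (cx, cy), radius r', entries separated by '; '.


Only the slot chain above each t matters under w2; compose those maps.
t2 passes through 2 substitutions, ending at center (13/48, 5/24), radius 1/120
t3 passes through 2 substitutions, ending at center (7/24, 7/24), radius 1/144
t1 passes through 1 substitution, ending at center (0, -1/2), radius 1/10

t1: center (0, -1/2), radius 1/10; t2: center (13/48, 5/24), radius 1/120; t3: center (7/24, 7/24), radius 1/144


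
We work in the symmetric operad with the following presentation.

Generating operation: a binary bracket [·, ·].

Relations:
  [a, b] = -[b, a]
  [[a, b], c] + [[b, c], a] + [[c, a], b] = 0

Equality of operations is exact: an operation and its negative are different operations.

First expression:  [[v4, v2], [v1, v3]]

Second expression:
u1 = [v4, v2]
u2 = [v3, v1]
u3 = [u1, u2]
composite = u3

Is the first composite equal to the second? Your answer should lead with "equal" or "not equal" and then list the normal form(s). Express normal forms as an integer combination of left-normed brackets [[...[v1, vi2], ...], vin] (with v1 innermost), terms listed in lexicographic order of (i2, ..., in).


not equal — first [[[v1, v3], v2], v4] - [[[v1, v3], v4], v2], second -[[[v1, v3], v2], v4] + [[[v1, v3], v4], v2]

Normal form of the first expression: [[[v1, v3], v2], v4] - [[[v1, v3], v4], v2]
Normal form of the second expression: -[[[v1, v3], v2], v4] + [[[v1, v3], v4], v2]
The normal forms differ: not equal.


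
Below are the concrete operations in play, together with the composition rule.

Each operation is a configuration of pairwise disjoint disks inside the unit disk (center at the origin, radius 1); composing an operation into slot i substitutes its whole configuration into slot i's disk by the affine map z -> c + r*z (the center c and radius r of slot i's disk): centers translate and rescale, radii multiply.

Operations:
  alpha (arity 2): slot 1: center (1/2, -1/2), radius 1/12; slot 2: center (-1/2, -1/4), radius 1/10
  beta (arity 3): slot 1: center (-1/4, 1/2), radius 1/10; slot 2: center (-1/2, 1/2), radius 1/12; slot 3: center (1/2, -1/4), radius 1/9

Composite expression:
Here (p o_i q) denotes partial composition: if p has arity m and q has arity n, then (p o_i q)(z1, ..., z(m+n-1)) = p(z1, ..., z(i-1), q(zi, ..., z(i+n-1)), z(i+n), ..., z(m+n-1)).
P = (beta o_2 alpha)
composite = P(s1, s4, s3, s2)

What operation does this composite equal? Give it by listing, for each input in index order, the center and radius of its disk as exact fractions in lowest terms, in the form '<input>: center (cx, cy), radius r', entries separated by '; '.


s1: center (-1/4, 1/2), radius 1/10; s2: center (1/2, -1/4), radius 1/9; s3: center (-13/24, 23/48), radius 1/120; s4: center (-11/24, 11/24), radius 1/144

Each s-disk chains the slot maps above it in beta; radii multiply.
input s1: applying the 1 nested substitution gives center (-1/4, 1/2), radius 1/10
input s4: applying the 2 nested substitutions gives center (-11/24, 11/24), radius 1/144
input s3: applying the 2 nested substitutions gives center (-13/24, 23/48), radius 1/120
input s2: applying the 1 nested substitution gives center (1/2, -1/4), radius 1/9


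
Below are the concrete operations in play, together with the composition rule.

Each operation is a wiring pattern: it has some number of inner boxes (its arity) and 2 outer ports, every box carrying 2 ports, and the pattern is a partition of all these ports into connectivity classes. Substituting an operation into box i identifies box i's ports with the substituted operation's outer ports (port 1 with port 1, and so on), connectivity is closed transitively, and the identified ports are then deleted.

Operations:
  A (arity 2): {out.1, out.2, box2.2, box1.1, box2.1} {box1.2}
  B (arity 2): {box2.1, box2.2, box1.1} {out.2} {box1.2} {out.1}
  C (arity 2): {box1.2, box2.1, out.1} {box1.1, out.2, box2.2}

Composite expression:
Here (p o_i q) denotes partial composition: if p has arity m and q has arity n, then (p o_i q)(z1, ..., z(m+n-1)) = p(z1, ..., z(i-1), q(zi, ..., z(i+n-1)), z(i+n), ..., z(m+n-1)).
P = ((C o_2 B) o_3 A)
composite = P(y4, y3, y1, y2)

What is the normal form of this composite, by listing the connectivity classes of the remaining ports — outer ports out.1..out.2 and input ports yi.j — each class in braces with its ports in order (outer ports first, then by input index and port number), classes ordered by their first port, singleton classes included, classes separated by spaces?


{out.1, y4.2} {out.2, y4.1} {y1.1, y2.1, y2.2, y3.1} {y1.2} {y3.2}

Substituting into C glues patterns; closure does the rest.
after A, the pattern on (y1, y2) reads {out.1, out.2, y1.1, y2.1, y2.2} {y1.2} (out.j = its outer ports)
after B, the pattern on (y3, y1, y2) reads {out.1} {out.2} {y1.1, y2.1, y2.2, y3.1} {y1.2} {y3.2} (out.j = its outer ports)
after C, the pattern on (y4, y3, y1, y2) reads {out.1, y4.2} {out.2, y4.1} {y1.1, y2.1, y2.2, y3.1} {y1.2} {y3.2} (out.j = its outer ports)


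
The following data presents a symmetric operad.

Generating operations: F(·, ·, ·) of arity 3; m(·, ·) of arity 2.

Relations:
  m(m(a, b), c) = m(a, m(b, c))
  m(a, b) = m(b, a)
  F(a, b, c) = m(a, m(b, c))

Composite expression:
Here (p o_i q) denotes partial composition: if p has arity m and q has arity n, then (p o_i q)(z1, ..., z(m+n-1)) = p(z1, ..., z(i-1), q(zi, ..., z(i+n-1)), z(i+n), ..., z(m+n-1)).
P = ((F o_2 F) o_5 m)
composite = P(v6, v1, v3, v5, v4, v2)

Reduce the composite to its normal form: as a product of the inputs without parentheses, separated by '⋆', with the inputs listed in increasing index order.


v1 ⋆ v2 ⋆ v3 ⋆ v4 ⋆ v5 ⋆ v6

With F associative and commutative, the v-input set is all that matters.
F(v1, v3, v5) flattens to v1 ⋆ v3 ⋆ v5
m(v4, v2) flattens to v4 ⋆ v2
F(v6, F(v1, v3, v5), m(v4, v2)) flattens to v6 ⋆ v1 ⋆ v3 ⋆ v5 ⋆ v4 ⋆ v2
reordering the factors by index: v1 ⋆ v2 ⋆ v3 ⋆ v4 ⋆ v5 ⋆ v6


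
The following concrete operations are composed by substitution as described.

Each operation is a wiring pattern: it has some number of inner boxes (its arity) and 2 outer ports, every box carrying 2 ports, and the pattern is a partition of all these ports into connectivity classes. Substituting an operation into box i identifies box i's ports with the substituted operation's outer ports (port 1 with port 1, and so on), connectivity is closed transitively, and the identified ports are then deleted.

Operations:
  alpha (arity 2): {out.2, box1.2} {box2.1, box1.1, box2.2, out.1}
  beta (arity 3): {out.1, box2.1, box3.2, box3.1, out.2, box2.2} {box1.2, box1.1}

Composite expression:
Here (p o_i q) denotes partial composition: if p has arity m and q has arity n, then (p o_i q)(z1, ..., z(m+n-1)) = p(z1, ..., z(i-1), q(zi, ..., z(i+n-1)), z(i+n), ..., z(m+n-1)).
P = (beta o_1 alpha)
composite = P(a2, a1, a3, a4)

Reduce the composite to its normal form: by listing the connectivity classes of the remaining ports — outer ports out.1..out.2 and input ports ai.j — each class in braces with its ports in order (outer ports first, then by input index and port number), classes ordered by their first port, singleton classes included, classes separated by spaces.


{out.1, out.2, a3.1, a3.2, a4.1, a4.2} {a1.1, a1.2, a2.1, a2.2}


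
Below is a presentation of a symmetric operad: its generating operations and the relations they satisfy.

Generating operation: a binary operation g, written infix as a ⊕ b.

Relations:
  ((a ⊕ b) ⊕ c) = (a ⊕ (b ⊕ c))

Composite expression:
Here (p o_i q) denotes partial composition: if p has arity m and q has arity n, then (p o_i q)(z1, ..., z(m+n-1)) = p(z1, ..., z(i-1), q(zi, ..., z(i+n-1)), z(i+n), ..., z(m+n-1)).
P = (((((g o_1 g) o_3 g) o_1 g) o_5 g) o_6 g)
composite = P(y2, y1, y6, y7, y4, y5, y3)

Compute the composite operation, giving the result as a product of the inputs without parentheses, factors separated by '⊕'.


y2 ⊕ y1 ⊕ y6 ⊕ y7 ⊕ y4 ⊕ y5 ⊕ y3

Under associativity of g, the answer is the y's in reading order.
(y2 ⊕ y1) reduces to y2 ⊕ y1
((y2 ⊕ y1) ⊕ y6) reduces to y2 ⊕ y1 ⊕ y6
(y5 ⊕ y3) reduces to y5 ⊕ y3
(y4 ⊕ (y5 ⊕ y3)) reduces to y4 ⊕ y5 ⊕ y3
(y7 ⊕ (y4 ⊕ (y5 ⊕ y3))) reduces to y7 ⊕ y4 ⊕ y5 ⊕ y3
(((y2 ⊕ y1) ⊕ y6) ⊕ (y7 ⊕ (y4 ⊕ (y5 ⊕ y3)))) reduces to y2 ⊕ y1 ⊕ y6 ⊕ y7 ⊕ y4 ⊕ y5 ⊕ y3


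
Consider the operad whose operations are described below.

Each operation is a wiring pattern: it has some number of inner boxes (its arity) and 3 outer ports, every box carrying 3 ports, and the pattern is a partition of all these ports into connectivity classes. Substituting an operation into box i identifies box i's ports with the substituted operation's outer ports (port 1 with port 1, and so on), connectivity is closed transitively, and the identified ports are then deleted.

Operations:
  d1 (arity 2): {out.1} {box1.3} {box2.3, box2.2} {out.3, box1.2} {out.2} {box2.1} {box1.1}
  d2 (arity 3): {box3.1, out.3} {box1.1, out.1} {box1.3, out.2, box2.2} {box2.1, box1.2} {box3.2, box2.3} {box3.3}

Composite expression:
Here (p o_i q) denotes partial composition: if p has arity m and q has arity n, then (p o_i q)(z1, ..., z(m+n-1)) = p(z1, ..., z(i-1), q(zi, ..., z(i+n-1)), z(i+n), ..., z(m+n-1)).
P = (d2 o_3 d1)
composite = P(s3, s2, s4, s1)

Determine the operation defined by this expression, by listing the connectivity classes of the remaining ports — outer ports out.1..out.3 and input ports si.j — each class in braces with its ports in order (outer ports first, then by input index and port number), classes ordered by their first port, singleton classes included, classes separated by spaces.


{out.1, s3.1} {out.2, s2.2, s3.3} {out.3} {s1.1} {s1.2, s1.3} {s2.1, s3.2} {s2.3} {s4.1} {s4.2} {s4.3}

After gluing at d2, chains via deleted ports link the s-ports.
d1 over (s4, s1) gives {out.1} {out.2} {out.3, s4.2} {s1.1} {s1.2, s1.3} {s4.1} {s4.3}, out.j being that stage's outer ports
d2 over (s3, s2, s4, s1) gives {out.1, s3.1} {out.2, s2.2, s3.3} {out.3} {s1.1} {s1.2, s1.3} {s2.1, s3.2} {s2.3} {s4.1} {s4.2} {s4.3}, out.j being that stage's outer ports


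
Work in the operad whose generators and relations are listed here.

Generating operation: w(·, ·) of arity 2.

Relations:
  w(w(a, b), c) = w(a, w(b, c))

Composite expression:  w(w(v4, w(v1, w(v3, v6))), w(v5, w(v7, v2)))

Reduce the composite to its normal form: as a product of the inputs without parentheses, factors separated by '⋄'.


v4 ⋄ v1 ⋄ v3 ⋄ v6 ⋄ v5 ⋄ v7 ⋄ v2

Key point: w is associative — brackets drop, the v-order remains.
w(v3, v6) reduces to v3 ⋄ v6
w(v1, w(v3, v6)) reduces to v1 ⋄ v3 ⋄ v6
w(v4, w(v1, w(v3, v6))) reduces to v4 ⋄ v1 ⋄ v3 ⋄ v6
w(v7, v2) reduces to v7 ⋄ v2
w(v5, w(v7, v2)) reduces to v5 ⋄ v7 ⋄ v2
w(w(v4, w(v1, w(v3, v6))), w(v5, w(v7, v2))) reduces to v4 ⋄ v1 ⋄ v3 ⋄ v6 ⋄ v5 ⋄ v7 ⋄ v2


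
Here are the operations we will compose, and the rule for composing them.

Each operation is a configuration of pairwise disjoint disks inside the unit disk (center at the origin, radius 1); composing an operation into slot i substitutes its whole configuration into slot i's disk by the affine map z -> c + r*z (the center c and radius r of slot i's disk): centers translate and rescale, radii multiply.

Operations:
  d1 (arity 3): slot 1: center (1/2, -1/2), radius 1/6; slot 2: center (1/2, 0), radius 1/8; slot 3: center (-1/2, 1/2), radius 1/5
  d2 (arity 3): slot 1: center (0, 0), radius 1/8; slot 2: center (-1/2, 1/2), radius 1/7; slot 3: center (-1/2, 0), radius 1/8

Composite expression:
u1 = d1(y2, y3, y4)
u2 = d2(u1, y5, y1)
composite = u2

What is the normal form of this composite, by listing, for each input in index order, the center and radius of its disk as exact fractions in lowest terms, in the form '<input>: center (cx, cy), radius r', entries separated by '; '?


y1: center (-1/2, 0), radius 1/8; y2: center (1/16, -1/16), radius 1/48; y3: center (1/16, 0), radius 1/64; y4: center (-1/16, 1/16), radius 1/40; y5: center (-1/2, 1/2), radius 1/7


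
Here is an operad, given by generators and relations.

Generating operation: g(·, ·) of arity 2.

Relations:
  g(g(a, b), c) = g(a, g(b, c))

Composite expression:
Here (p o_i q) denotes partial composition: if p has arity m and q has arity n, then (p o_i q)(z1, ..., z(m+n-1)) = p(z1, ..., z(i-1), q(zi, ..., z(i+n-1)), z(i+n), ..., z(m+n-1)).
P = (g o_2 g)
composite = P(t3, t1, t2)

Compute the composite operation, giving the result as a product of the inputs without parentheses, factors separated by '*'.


t3 * t1 * t2

Every regrouping of g is equal, so read the t-inputs in written order.
g(t1, t2) spells out as t1 * t2
g(t3, g(t1, t2)) spells out as t3 * t1 * t2


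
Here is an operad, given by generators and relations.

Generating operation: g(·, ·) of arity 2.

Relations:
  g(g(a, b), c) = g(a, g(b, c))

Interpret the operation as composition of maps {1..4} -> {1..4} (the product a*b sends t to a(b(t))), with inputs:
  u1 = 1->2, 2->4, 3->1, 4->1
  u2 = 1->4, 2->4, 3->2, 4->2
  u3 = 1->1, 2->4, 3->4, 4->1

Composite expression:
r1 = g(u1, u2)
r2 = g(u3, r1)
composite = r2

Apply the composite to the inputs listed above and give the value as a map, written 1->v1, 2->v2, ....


1->1, 2->1, 3->1, 4->1

g(u1, u2) = 1->1, 2->1, 3->4, 4->4
g(u3, g(u1, u2)) = 1->1, 2->1, 3->1, 4->1


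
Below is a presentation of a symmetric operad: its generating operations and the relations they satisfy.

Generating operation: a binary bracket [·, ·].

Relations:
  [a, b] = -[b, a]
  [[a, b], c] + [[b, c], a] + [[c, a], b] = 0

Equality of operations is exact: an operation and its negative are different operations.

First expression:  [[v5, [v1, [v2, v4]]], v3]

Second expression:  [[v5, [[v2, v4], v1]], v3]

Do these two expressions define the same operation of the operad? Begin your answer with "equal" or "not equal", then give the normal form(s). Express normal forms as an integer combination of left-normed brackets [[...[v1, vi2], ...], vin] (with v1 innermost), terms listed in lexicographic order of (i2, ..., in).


not equal: they reduce to -[[[[v1, v2], v4], v5], v3] + [[[[v1, v4], v2], v5], v3] and [[[[v1, v2], v4], v5], v3] - [[[[v1, v4], v2], v5], v3]

The first expression reduces to -[[[[v1, v2], v4], v5], v3] + [[[[v1, v4], v2], v5], v3]
The second expression reduces to [[[[v1, v2], v4], v5], v3] - [[[[v1, v4], v2], v5], v3]
The forms do not match — not equal.


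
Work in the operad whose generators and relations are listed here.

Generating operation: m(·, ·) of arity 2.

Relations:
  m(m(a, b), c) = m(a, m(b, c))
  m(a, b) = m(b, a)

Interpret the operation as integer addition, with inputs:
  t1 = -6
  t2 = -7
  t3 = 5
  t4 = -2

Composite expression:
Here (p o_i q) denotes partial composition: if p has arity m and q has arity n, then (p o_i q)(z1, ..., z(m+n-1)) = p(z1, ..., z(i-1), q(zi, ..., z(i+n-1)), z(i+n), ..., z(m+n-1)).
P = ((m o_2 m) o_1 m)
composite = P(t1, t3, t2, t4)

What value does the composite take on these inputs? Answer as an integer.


-10

m(t1, t3) = -1
m(t2, t4) = -9
m(m(t1, t3), m(t2, t4)) = -10


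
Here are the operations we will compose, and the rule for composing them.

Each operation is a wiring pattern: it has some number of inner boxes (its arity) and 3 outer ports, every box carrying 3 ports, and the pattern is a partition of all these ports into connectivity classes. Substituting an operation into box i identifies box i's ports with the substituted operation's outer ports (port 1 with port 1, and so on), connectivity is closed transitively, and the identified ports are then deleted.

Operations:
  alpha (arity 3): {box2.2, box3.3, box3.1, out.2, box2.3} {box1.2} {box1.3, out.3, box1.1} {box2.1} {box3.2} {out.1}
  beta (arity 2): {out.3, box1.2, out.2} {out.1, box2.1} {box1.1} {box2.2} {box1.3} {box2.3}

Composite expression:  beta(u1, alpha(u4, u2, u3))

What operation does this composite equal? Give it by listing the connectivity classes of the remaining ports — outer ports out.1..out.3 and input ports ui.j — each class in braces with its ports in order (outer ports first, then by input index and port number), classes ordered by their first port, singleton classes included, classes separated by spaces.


{out.1} {out.2, out.3, u1.2} {u1.1} {u1.3} {u2.1} {u2.2, u2.3, u3.1, u3.3} {u3.2} {u4.1, u4.3} {u4.2}

Treat the ports identified at beta as solder joints: merge, then drop.
alpha over (u4, u2, u3) gives {out.1} {out.2, u2.2, u2.3, u3.1, u3.3} {out.3, u4.1, u4.3} {u2.1} {u3.2} {u4.2}, out.j being that stage's outer ports
beta over (u1, u4, u2, u3) gives {out.1} {out.2, out.3, u1.2} {u1.1} {u1.3} {u2.1} {u2.2, u2.3, u3.1, u3.3} {u3.2} {u4.1, u4.3} {u4.2}, out.j being that stage's outer ports


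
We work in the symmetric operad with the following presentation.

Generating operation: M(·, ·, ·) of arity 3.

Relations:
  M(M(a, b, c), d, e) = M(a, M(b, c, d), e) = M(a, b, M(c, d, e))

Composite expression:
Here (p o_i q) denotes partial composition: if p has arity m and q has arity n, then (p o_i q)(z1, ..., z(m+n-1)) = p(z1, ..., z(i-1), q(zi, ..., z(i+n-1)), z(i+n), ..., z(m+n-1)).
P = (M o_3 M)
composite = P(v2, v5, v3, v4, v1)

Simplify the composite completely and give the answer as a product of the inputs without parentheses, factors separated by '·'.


v2 · v5 · v3 · v4 · v1

Key point: M is associative — brackets drop, the v-order remains.
M(v3, v4, v1) linearizes to v3 · v4 · v1
M(v2, v5, M(v3, v4, v1)) linearizes to v2 · v5 · v3 · v4 · v1


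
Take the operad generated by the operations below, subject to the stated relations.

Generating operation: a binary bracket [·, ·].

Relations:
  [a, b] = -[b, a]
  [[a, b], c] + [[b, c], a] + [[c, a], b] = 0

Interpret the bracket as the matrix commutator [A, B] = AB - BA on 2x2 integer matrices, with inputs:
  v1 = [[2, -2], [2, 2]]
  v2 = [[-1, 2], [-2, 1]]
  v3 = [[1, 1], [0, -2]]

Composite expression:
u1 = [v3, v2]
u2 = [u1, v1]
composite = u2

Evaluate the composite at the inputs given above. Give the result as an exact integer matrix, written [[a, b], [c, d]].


[[28, 8], [8, -28]]

[v3, v2] = [[-2, 8], [6, 2]]
[[v3, v2], v1] = [[28, 8], [8, -28]]


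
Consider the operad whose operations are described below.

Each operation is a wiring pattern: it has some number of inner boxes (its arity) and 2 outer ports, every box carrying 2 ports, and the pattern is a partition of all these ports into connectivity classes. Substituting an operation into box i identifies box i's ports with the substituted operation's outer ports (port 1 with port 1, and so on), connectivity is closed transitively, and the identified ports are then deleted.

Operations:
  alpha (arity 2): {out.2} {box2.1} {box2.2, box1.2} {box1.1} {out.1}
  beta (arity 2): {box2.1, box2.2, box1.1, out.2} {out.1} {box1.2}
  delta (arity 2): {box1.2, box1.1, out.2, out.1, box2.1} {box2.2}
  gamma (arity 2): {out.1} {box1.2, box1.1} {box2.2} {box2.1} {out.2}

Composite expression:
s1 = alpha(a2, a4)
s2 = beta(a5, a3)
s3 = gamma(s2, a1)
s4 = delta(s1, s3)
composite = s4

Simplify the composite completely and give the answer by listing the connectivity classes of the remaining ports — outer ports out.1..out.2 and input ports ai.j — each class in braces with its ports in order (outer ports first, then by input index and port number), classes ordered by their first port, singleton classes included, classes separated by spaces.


Substituting into delta glues patterns; closure does the rest.
the subtree at alpha composes to {out.1} {out.2} {a2.1} {a2.2, a4.2} {a4.1} on (a2, a4); out.j = own outer ports
the subtree at beta composes to {out.1} {out.2, a3.1, a3.2, a5.1} {a5.2} on (a5, a3); out.j = own outer ports
the subtree at gamma composes to {out.1} {out.2} {a1.1} {a1.2} {a3.1, a3.2, a5.1} {a5.2} on (a5, a3, a1); out.j = own outer ports
the subtree at delta composes to {out.1, out.2} {a1.1} {a1.2} {a2.1} {a2.2, a4.2} {a3.1, a3.2, a5.1} {a4.1} {a5.2} on (a2, a4, a5, a3, a1); out.j = own outer ports

{out.1, out.2} {a1.1} {a1.2} {a2.1} {a2.2, a4.2} {a3.1, a3.2, a5.1} {a4.1} {a5.2}


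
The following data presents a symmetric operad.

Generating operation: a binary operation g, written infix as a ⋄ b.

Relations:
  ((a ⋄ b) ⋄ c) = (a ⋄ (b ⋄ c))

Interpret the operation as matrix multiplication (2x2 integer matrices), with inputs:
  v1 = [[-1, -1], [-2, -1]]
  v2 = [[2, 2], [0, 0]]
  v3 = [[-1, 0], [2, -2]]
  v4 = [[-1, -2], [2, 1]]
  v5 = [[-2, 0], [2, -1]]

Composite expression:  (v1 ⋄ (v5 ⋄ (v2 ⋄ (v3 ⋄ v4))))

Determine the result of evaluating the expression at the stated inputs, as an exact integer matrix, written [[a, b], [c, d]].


[[0, 0], [-20, -16]]

(v3 ⋄ v4) = [[1, 2], [-6, -6]]
(v2 ⋄ (v3 ⋄ v4)) = [[-10, -8], [0, 0]]
(v5 ⋄ (v2 ⋄ (v3 ⋄ v4))) = [[20, 16], [-20, -16]]
(v1 ⋄ (v5 ⋄ (v2 ⋄ (v3 ⋄ v4)))) = [[0, 0], [-20, -16]]


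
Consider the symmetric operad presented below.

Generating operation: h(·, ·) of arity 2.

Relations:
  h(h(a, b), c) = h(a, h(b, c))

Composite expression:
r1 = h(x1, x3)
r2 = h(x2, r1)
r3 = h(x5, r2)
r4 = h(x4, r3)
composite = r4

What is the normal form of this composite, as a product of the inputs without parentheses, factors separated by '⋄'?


x4 ⋄ x5 ⋄ x2 ⋄ x1 ⋄ x3

All parenthesizations of h agree; list the x-inputs left to right.
h(x1, x3) flattens to x1 ⋄ x3
h(x2, h(x1, x3)) flattens to x2 ⋄ x1 ⋄ x3
h(x5, h(x2, h(x1, x3))) flattens to x5 ⋄ x2 ⋄ x1 ⋄ x3
h(x4, h(x5, h(x2, h(x1, x3)))) flattens to x4 ⋄ x5 ⋄ x2 ⋄ x1 ⋄ x3


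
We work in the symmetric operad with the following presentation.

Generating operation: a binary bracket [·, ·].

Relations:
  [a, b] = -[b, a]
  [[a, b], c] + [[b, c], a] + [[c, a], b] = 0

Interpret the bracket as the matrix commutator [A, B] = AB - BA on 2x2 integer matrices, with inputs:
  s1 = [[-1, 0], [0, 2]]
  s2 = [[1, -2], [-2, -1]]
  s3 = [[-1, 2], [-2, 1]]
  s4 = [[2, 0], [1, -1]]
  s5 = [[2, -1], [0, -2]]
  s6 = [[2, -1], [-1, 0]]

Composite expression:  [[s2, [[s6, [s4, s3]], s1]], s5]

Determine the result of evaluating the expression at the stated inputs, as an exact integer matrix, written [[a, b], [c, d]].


[[-24, -240], [-96, 24]]

[s4, s3] = [[-2, 6], [4, 2]]
[s6, [s4, s3]] = [[2, 8], [-4, -2]]
[[s6, [s4, s3]], s1] = [[0, 24], [12, 0]]
[s2, [[s6, [s4, s3]], s1]] = [[24, 48], [-24, -24]]
[[s2, [[s6, [s4, s3]], s1]], s5] = [[-24, -240], [-96, 24]]


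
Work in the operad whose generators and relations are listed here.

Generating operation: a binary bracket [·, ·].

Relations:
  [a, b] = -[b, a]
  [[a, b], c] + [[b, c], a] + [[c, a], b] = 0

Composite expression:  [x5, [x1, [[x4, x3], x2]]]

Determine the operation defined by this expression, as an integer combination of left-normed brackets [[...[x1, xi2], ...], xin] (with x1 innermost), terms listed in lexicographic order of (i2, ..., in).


-[[[[x1, x2], x3], x4], x5] + [[[[x1, x2], x4], x3], x5] + [[[[x1, x3], x4], x2], x5] - [[[[x1, x4], x3], x2], x5]

A multilinear Lie element is pinned by x1-initial words (x1 innermost).
Composite bracket: [x5, [x1, [[x4, x3], x2]]]
Applying ab - ba throughout gives 16 signed words (2^4 = 16).
Only words starting with x1 matter:
  from x1x2x3x4x5, sign -1: term -[[[[x1, x2], x3], x4], x5]
  from x1x2x4x3x5, sign +1: term +[[[[x1, x2], x4], x3], x5]
  from x1x3x4x2x5, sign +1: term +[[[[x1, x3], x4], x2], x5]
  from x1x4x3x2x5, sign -1: term -[[[[x1, x4], x3], x2], x5]


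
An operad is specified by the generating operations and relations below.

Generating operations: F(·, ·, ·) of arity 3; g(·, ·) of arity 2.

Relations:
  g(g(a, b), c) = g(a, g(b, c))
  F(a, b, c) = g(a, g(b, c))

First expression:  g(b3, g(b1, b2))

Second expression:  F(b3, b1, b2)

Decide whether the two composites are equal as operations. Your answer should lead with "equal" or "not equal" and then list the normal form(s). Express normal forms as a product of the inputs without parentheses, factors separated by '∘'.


equal; the common form is b3 ∘ b1 ∘ b2


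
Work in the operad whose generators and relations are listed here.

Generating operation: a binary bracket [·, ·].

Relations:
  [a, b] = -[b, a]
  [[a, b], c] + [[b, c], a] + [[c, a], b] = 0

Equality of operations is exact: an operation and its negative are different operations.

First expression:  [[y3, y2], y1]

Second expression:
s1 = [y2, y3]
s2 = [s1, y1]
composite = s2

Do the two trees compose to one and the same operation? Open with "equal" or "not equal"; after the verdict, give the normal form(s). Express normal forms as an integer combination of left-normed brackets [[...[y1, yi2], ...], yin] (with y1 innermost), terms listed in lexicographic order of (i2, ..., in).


Normal form of the first expression: [[y1, y2], y3] - [[y1, y3], y2]
Normal form of the second expression: -[[y1, y2], y3] + [[y1, y3], y2]
No match — not equal.

not equal: they reduce to [[y1, y2], y3] - [[y1, y3], y2] and -[[y1, y2], y3] + [[y1, y3], y2]


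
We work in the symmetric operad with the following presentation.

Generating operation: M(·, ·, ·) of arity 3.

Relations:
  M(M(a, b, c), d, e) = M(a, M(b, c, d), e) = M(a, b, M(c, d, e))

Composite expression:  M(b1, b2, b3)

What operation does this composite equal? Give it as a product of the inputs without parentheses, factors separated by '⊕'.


b1 ⊕ b2 ⊕ b3

Every regrouping of M is equal, so read the b-inputs in written order.
M(b1, b2, b3) collapses to b1 ⊕ b2 ⊕ b3


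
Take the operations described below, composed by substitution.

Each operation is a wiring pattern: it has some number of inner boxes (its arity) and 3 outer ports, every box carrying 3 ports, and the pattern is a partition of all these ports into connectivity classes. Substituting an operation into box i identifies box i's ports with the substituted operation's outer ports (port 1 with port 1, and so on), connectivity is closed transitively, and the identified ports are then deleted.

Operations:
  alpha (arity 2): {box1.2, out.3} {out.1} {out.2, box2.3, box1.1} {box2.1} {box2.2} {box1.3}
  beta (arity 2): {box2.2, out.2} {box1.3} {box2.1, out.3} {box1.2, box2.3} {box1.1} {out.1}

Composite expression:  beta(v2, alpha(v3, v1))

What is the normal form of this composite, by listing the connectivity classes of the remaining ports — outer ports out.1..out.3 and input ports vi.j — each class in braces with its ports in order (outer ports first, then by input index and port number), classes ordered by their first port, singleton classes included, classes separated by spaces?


{out.1} {out.2, v1.3, v3.1} {out.3} {v1.1} {v1.2} {v2.1} {v2.2, v3.2} {v2.3} {v3.3}

After gluing at beta, chains via deleted ports link the v-ports.
the subtree at alpha composes to {out.1} {out.2, v1.3, v3.1} {out.3, v3.2} {v1.1} {v1.2} {v3.3} on (v3, v1); out.j = own outer ports
the subtree at beta composes to {out.1} {out.2, v1.3, v3.1} {out.3} {v1.1} {v1.2} {v2.1} {v2.2, v3.2} {v2.3} {v3.3} on (v2, v3, v1); out.j = own outer ports


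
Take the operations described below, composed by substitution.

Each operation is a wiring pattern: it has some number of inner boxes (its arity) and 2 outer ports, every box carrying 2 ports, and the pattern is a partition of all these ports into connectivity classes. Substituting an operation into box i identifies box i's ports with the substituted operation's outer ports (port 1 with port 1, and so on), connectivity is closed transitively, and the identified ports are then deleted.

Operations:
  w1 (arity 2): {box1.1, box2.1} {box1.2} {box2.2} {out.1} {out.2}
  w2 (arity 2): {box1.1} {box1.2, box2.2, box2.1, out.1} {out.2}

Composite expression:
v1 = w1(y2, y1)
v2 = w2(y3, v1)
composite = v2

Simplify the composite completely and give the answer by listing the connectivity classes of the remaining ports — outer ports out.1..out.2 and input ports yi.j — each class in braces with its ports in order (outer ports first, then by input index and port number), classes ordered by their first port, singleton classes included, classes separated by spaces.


After gluing at w2, chains via deleted ports link the y-ports.
through w1, on inputs (y2, y1): {out.1} {out.2} {y1.1, y2.1} {y1.2} {y2.2} (out.j = stage outer ports)
through w2, on inputs (y3, y2, y1): {out.1, y3.2} {out.2} {y1.1, y2.1} {y1.2} {y2.2} {y3.1} (out.j = stage outer ports)

{out.1, y3.2} {out.2} {y1.1, y2.1} {y1.2} {y2.2} {y3.1}


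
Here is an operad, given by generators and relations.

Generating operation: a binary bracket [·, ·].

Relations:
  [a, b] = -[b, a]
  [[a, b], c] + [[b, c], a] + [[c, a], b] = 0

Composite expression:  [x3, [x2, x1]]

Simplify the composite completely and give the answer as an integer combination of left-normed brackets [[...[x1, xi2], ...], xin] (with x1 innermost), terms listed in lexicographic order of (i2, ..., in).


[[x1, x2], x3]

Expand each bracket as ab - ba; the x1-initial words give the coefficients.
Composite bracket: [x3, [x2, x1]]
Full expansion: 4 signed words from ab - ba (2^2 = 4).
Coefficients come from the x1-initial words:
  x1x2x3 (sign +1) contributes +[[x1, x2], x3]


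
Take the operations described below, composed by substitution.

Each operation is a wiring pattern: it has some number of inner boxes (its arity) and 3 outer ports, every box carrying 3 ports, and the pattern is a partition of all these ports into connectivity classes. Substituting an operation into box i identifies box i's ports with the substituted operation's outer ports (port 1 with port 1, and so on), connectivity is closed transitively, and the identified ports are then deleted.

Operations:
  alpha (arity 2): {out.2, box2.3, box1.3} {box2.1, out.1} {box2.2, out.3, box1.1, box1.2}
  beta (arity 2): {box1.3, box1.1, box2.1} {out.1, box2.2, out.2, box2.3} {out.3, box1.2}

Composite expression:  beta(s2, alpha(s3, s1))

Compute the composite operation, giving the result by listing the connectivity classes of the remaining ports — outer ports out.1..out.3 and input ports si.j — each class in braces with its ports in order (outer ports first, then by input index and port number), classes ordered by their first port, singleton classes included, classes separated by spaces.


{out.1, out.2, s1.2, s1.3, s3.1, s3.2, s3.3} {out.3, s2.2} {s1.1, s2.1, s2.3}


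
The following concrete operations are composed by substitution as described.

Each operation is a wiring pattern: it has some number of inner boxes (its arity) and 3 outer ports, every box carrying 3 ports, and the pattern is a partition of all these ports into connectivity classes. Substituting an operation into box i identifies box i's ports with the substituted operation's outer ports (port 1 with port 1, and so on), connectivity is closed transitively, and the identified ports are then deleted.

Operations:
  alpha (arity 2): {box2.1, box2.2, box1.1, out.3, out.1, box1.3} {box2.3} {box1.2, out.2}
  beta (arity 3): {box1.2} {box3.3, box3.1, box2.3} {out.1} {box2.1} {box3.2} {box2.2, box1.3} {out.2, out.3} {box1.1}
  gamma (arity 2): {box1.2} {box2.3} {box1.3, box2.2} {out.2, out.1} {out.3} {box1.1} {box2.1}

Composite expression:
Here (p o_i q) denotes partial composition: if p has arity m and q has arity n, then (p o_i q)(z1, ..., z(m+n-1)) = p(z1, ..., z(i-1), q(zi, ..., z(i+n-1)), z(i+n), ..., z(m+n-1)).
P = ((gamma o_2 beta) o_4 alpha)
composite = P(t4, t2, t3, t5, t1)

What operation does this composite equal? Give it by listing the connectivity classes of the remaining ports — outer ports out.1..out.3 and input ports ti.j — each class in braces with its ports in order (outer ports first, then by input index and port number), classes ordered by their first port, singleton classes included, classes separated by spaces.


{out.1, out.2} {out.3} {t1.1, t1.2, t3.3, t5.1, t5.3} {t1.3} {t2.1} {t2.2} {t2.3, t3.2} {t3.1} {t4.1} {t4.2} {t4.3} {t5.2}

Substituting into gamma glues patterns; closure does the rest.
the subtree at alpha composes to {out.1, out.3, t1.1, t1.2, t5.1, t5.3} {out.2, t5.2} {t1.3} on (t5, t1); out.j = own outer ports
the subtree at beta composes to {out.1} {out.2, out.3} {t1.1, t1.2, t3.3, t5.1, t5.3} {t1.3} {t2.1} {t2.2} {t2.3, t3.2} {t3.1} {t5.2} on (t2, t3, t5, t1); out.j = own outer ports
the subtree at gamma composes to {out.1, out.2} {out.3} {t1.1, t1.2, t3.3, t5.1, t5.3} {t1.3} {t2.1} {t2.2} {t2.3, t3.2} {t3.1} {t4.1} {t4.2} {t4.3} {t5.2} on (t4, t2, t3, t5, t1); out.j = own outer ports


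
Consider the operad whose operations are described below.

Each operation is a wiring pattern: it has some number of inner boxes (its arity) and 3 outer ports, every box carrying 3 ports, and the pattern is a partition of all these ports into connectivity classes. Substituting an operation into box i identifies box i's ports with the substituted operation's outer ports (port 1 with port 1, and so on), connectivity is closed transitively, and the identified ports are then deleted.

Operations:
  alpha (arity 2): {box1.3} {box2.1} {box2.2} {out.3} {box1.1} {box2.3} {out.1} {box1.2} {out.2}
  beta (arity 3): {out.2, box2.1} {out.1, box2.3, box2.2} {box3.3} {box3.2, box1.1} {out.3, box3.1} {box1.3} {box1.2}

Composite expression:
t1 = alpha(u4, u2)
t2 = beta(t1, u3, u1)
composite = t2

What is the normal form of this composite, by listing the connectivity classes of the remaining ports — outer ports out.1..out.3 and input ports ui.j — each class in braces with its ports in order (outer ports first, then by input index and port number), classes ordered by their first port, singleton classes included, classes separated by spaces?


Treat the ports identified at beta as solder joints: merge, then drop.
composing alpha on (u4, u2), with out.j its own outer ports: {out.1} {out.2} {out.3} {u2.1} {u2.2} {u2.3} {u4.1} {u4.2} {u4.3}
composing beta on (u4, u2, u3, u1), with out.j its own outer ports: {out.1, u3.2, u3.3} {out.2, u3.1} {out.3, u1.1} {u1.2} {u1.3} {u2.1} {u2.2} {u2.3} {u4.1} {u4.2} {u4.3}

{out.1, u3.2, u3.3} {out.2, u3.1} {out.3, u1.1} {u1.2} {u1.3} {u2.1} {u2.2} {u2.3} {u4.1} {u4.2} {u4.3}


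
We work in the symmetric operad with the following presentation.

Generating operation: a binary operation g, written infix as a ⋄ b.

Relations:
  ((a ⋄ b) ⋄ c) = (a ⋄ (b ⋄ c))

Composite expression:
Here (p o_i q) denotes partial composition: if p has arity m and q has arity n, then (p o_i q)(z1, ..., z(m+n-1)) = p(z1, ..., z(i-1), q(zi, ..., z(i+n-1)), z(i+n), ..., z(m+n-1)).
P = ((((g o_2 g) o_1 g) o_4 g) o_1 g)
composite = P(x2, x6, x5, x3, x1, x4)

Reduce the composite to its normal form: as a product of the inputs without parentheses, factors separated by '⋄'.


Key point: g is associative — brackets drop, the x-order remains.
(x2 ⋄ x6) unparenthesizes to x2 ⋄ x6
((x2 ⋄ x6) ⋄ x5) unparenthesizes to x2 ⋄ x6 ⋄ x5
(x1 ⋄ x4) unparenthesizes to x1 ⋄ x4
(x3 ⋄ (x1 ⋄ x4)) unparenthesizes to x3 ⋄ x1 ⋄ x4
(((x2 ⋄ x6) ⋄ x5) ⋄ (x3 ⋄ (x1 ⋄ x4))) unparenthesizes to x2 ⋄ x6 ⋄ x5 ⋄ x3 ⋄ x1 ⋄ x4

x2 ⋄ x6 ⋄ x5 ⋄ x3 ⋄ x1 ⋄ x4


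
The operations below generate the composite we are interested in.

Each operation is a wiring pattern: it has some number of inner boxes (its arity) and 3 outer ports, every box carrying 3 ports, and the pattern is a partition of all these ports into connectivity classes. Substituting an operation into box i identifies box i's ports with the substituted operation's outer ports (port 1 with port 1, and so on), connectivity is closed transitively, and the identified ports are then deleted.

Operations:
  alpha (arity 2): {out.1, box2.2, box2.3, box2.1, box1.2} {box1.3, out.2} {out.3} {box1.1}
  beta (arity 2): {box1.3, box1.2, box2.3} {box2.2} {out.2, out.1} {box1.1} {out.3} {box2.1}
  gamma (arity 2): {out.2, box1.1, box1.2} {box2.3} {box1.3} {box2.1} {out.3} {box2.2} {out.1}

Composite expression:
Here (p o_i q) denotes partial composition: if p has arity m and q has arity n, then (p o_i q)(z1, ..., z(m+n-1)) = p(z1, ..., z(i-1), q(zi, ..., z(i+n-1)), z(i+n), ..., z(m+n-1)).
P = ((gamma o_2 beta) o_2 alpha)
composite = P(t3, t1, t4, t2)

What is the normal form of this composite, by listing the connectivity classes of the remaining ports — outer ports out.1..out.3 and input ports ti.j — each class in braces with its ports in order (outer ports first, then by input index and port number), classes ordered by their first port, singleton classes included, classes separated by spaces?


{out.1} {out.2, t3.1, t3.2} {out.3} {t1.1} {t1.2, t4.1, t4.2, t4.3} {t1.3, t2.3} {t2.1} {t2.2} {t3.3}

After gluing at gamma, chains via deleted ports link the t-ports.
stage alpha: inputs (t1, t4), connectivity {out.1, t1.2, t4.1, t4.2, t4.3} {out.2, t1.3} {out.3} {t1.1}, out.j its boundary
stage beta: inputs (t1, t4, t2), connectivity {out.1, out.2} {out.3} {t1.1} {t1.2, t4.1, t4.2, t4.3} {t1.3, t2.3} {t2.1} {t2.2}, out.j its boundary
stage gamma: inputs (t3, t1, t4, t2), connectivity {out.1} {out.2, t3.1, t3.2} {out.3} {t1.1} {t1.2, t4.1, t4.2, t4.3} {t1.3, t2.3} {t2.1} {t2.2} {t3.3}, out.j its boundary


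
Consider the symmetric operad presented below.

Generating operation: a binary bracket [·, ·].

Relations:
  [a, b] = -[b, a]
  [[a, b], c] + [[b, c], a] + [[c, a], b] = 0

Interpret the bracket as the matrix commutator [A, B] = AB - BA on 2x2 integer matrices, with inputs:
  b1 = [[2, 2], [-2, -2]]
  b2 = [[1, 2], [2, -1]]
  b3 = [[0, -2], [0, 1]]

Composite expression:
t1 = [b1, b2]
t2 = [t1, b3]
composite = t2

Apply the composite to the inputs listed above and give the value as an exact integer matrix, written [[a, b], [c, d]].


[[-24, -28], [12, 24]]

[b1, b2] = [[8, 4], [-12, -8]]
[[b1, b2], b3] = [[-24, -28], [12, 24]]


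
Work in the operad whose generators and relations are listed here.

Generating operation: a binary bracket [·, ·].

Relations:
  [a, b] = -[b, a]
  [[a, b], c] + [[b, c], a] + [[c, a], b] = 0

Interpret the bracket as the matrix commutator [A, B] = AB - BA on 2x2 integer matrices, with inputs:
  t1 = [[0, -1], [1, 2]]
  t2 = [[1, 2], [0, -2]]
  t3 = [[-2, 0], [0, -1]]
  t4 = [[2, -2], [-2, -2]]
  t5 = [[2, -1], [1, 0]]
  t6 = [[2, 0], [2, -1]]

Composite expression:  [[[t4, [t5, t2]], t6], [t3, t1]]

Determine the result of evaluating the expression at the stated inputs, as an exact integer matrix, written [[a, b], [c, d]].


[[-16, 80], [-80, 16]]

[t5, t2] = [[-2, 7], [3, 2]]
[t4, [t5, t2]] = [[8, 20], [-4, -8]]
[[t4, [t5, t2]], t6] = [[40, -60], [-44, -40]]
[t3, t1] = [[0, 1], [1, 0]]
[[[t4, [t5, t2]], t6], [t3, t1]] = [[-16, 80], [-80, 16]]


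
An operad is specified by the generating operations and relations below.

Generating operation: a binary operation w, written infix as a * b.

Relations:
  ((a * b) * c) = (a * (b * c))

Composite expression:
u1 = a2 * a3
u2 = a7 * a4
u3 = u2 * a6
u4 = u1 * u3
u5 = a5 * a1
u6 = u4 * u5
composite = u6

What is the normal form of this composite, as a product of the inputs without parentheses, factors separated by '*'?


a2 * a3 * a7 * a4 * a6 * a5 * a1


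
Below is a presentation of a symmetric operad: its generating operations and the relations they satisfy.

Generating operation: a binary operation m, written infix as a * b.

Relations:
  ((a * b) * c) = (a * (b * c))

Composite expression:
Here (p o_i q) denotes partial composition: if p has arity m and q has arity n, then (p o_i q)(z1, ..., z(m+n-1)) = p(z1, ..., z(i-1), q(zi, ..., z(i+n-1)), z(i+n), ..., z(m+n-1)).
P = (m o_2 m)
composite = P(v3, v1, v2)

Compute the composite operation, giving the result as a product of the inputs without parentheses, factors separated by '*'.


v3 * v1 * v2

Key point: m is associative — brackets drop, the v-order remains.
(v1 * v2) spells out as v1 * v2
(v3 * (v1 * v2)) spells out as v3 * v1 * v2
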